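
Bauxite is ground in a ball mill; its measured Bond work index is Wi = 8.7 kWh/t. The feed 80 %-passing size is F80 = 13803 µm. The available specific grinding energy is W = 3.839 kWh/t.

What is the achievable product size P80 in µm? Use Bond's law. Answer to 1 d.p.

W = 10 Wi / √P80 − 10 Wi / √F80
⇒ 1/√P80 = W/(10 Wi) + 1/√F80
  = 3.8390/(10·8.7) + 1/√13803 = 0.044126 + 0.008512 = 0.052638
P80 = (1/0.052638)² = 18.9977² = 360.91 µm

P80 = 360.9 µm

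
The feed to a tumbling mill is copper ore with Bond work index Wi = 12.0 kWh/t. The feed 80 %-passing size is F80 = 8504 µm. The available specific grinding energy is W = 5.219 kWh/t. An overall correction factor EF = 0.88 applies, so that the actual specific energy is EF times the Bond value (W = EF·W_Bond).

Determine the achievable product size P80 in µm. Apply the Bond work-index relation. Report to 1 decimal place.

P80 = 275.3 µm

Bond:  W = 10 Wi (1/√P − 1/√F)
W_Bond = W / EF = 5.219 / 0.88 = 5.9307 kWh/t
⇒ 1/√P80 = W_Bond/(10·Wi) + 1/√F80
  = 5.9307/(10·12.0) + 1/√8504 = 0.049422 + 0.010844 = 0.060266
P80 = (1/0.060266)² = 16.5930² = 275.33 µm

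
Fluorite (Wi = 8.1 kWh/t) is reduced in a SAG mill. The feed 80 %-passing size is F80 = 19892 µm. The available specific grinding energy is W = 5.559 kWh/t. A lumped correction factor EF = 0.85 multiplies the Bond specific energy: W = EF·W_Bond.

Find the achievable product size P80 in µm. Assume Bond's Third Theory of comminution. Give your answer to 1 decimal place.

P80 = 129.6 µm

W = 10·Wi·[P80^(−½) − F80^(−½)]
W_Bond = W / EF = 5.559 / 0.85 = 6.5400 kWh/t
P80^(−½) = W_Bond/(10 Wi) + F80^(−½)
  = 6.5400/(10·8.1) + 1/√19892 = 0.080741 + 0.007090 = 0.087831
P80 = (1/0.087831)² = 11.3855² = 129.63 µm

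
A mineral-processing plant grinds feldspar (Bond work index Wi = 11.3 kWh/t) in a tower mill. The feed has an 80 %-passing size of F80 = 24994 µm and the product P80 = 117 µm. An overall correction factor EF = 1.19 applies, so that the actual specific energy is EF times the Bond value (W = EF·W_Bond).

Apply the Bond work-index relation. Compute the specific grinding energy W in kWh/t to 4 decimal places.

W = 10 Wi (1/√P80 − 1/√F80)  [Bond]
1/√117 = 0.092450;  1/√24994 = 0.006325
W = 10·11.3·(0.092450 − 0.006325) = 9.7321 kWh/t
Corrected W = EF·W_Bond = 1.19·9.7321 = 11.5812 kWh/t

W = 11.5812 kWh/t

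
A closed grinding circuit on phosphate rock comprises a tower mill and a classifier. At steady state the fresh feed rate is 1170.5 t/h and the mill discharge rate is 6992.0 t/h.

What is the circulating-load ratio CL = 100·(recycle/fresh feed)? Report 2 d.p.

CL = 497.35 %

Steady state: M = F + R.
R = M − F = 6992.0 − 1170.5 = 5821.5 t/h
CL = 100·R/F = 100·5821.5/1170.5 = 497.35 %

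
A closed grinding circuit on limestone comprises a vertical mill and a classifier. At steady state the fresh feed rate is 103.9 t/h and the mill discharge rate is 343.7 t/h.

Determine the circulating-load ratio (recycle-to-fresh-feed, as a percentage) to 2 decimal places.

CL = 230.80 %

Discharge = new feed + return, hence
R = M − F = 343.7 − 103.9 = 239.8 t/h
CL = 100·R/F = 100·239.8/103.9 = 230.80 %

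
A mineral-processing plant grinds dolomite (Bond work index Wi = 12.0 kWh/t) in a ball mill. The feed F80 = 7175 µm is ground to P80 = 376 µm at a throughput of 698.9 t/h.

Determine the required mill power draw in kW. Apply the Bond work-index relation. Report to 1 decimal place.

P = 3335.0 kW

Bond: W = 10·Wi·(1/√P80 − 1/√F80)
W = 10·12.0·(1/√376 − 1/√7175) = 10·12.0·(0.039765) = 4.7719 kWh/t
Power = W × throughput = 4.7719 kWh/t × 698.9 t/h = 3335.0 kW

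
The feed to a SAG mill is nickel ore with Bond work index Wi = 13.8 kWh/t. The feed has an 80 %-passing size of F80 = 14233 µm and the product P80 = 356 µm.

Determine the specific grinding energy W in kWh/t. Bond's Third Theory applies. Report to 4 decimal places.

W = 10·Wi·[P80^(−½) − F80^(−½)]
1/√356 = 0.053000;  1/√14233 = 0.008382
W = 10·13.8·(0.053000 − 0.008382) = 6.1573 kWh/t

W = 6.1573 kWh/t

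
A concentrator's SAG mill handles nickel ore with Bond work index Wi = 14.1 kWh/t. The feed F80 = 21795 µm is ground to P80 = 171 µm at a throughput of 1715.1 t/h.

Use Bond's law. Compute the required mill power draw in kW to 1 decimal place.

P = 16855.1 kW

W = 10 Wi (P80^-0.5 − F80^-0.5)
W = 10·14.1·(1/√171 − 1/√21795) = 10·14.1·(0.069698) = 9.8275 kWh/t
Power = W × throughput = 9.8275 kWh/t × 1715.1 t/h = 16855.1 kW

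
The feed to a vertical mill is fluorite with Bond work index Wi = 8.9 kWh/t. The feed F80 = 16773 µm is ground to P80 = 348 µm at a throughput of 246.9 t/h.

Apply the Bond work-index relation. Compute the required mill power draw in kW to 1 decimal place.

P = 1008.3 kW

Bond:  W = 10 Wi (1/√P − 1/√F)
W = 10·8.9·(1/√348 − 1/√16773) = 10·8.9·(0.045884) = 4.0837 kWh/t
P = W·T = 4.0837·246.9 = 1008.3 kW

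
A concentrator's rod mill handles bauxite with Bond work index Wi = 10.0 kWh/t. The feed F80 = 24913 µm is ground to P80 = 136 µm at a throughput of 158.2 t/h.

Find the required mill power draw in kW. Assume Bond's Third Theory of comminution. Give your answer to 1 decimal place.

W = 10 Wi (1/√P80 − 1/√F80)  [Bond]
W = 10·10.0·(1/√136 − 1/√24913) = 10·10.0·(0.079414) = 7.9414 kWh/t
Power = W × throughput = 7.9414 kWh/t × 158.2 t/h = 1256.3 kW

P = 1256.3 kW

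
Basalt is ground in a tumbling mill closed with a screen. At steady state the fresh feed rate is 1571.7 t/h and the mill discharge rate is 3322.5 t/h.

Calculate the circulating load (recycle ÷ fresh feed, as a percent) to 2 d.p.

Steady state: M = F + R.
R = M − F = 3322.5 − 1571.7 = 1750.8 t/h
CL = 100·R/F = 100·1750.8/1571.7 = 111.40 %

CL = 111.40 %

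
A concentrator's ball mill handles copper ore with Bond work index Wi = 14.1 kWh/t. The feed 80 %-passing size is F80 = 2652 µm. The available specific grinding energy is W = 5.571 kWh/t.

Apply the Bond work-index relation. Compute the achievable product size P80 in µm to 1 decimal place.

P80 = 288.0 µm

W = 10 Wi (P80^-0.5 − F80^-0.5)
⇒ 1/√P80 = W/(10 Wi) + 1/√F80
  = 5.5710/(10·14.1) + 1/√2652 = 0.039511 + 0.019418 = 0.058929
P80 = (1/0.058929)² = 16.9696² = 287.97 µm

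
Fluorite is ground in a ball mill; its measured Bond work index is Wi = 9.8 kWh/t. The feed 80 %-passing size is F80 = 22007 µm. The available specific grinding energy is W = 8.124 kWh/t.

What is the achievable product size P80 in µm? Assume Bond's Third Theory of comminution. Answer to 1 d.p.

W = 10 Wi (P80^-0.5 − F80^-0.5)
P80^-0.5 = F80^-0.5 + W/(10 Wi)
  = 8.1240/(10·9.8) + 1/√22007 = 0.082898 + 0.006741 = 0.089639
P80 = (1/0.089639)² = 11.1559² = 124.45 µm

P80 = 124.5 µm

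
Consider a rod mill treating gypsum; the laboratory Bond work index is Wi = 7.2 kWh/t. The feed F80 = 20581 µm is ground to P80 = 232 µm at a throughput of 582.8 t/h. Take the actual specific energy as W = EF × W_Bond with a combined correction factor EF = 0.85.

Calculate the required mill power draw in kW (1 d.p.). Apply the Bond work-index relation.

P = 2093.1 kW

W = 10·Wi·(P80^(-½) − F80^(-½))
W = 10·7.2·(1/√232 − 1/√20581) = 10·7.2·(0.058683) = 4.2252 kWh/t
Corrected W = EF·W_Bond = 0.85·4.2252 = 3.5914 kWh/t
P = W·T = 3.5914·582.8 = 2093.1 kW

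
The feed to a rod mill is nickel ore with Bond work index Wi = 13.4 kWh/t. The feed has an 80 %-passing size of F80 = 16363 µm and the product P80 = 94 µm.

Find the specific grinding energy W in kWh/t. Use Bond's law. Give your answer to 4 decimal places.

W = 12.7735 kWh/t

W = 10 Wi (P80^-0.5 − F80^-0.5)
1/√94 = 0.103142;  1/√16363 = 0.007818
W = 10·13.4·(0.103142 − 0.007818) = 12.7735 kWh/t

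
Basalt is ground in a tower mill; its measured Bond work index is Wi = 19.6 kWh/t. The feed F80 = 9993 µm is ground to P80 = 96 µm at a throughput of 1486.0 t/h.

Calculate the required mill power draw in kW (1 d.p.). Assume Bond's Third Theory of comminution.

W_Bond = 10·Wi·(1/√P₈₀ − 1/√F₈₀)
W = 10·19.6·(1/√96 − 1/√9993) = 10·19.6·(0.092059) = 18.0435 kWh/t
Power = W × throughput = 18.0435 kWh/t × 1486.0 t/h = 26812.6 kW

P = 26812.6 kW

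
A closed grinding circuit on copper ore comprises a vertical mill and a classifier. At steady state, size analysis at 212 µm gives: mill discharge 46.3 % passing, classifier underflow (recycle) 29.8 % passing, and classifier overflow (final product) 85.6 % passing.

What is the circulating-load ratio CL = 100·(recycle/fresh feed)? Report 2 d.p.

CL = 238.18 %

Classifier node, passing 212 µm:
(1+r)d = ru + o → r = (o−d)/(d−u)
r = (85.6 − 46.3)/(46.3 − 29.8) = 39.3/16.5 = 2.3818
CL = 100·r = 238.18 %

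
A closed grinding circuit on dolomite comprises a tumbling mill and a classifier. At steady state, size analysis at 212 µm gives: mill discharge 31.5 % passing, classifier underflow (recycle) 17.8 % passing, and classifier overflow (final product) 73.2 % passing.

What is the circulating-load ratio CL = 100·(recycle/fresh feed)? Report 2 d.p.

Balance %-passing 212 µm (r = R/F):
(1+r)·d = r·u + o ⇒ r = (o−d)/(d−u)
r = (73.2 − 31.5)/(31.5 − 17.8) = 41.7/13.7 = 3.0438
CL = 100·r = 304.38 %

CL = 304.38 %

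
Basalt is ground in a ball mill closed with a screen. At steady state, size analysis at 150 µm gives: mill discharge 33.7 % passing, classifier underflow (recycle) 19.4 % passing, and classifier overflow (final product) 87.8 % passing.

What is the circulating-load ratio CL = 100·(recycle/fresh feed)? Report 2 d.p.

Balance %-passing 150 µm (r = R/F):
r = (o − d)/(d − u)
r = (87.8 − 33.7)/(33.7 − 19.4) = 54.1/14.3 = 3.7832
CL = 100·r = 378.32 %

CL = 378.32 %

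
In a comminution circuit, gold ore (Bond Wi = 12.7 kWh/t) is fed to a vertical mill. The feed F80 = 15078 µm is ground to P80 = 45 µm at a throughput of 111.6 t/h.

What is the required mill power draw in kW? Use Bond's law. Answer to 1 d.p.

W = 10 Wi (P80^-0.5 − F80^-0.5)
W = 10·12.7·(1/√45 − 1/√15078) = 10·12.7·(0.140927) = 17.8978 kWh/t
P_mill = W·ṁ = 17.8978·111.6 = 1997.4 kW

P = 1997.4 kW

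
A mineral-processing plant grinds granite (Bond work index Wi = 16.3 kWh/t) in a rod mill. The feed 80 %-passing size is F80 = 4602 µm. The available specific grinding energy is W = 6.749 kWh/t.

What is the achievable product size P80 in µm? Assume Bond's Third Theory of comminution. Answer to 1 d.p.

W = 10 Wi / √P80 − 10 Wi / √F80
⇒ 1/√P80 = W/(10·Wi) + 1/√F80
  = 6.7490/(10·16.3) + 1/√4602 = 0.041405 + 0.014741 = 0.056146
P80 = (1/0.056146)² = 17.8107² = 317.22 µm

P80 = 317.2 µm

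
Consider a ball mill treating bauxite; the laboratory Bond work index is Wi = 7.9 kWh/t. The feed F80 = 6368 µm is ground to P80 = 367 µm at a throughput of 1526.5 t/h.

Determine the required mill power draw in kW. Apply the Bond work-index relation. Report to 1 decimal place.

P = 4783.7 kW

W = 10 Wi (P80^-0.5 − F80^-0.5)
W = 10·7.9·(1/√367 − 1/√6368) = 10·7.9·(0.039668) = 3.1338 kWh/t
Mill draw = 3.1338 × 1526.5 = 4783.7 kW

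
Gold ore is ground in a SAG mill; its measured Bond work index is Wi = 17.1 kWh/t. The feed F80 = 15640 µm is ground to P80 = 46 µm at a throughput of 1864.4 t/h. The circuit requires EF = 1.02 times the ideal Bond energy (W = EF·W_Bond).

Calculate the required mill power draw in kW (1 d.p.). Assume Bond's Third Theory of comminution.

P = 45346.2 kW

Bond: W = 10·Wi·(1/√P80 − 1/√F80)
W = 10·17.1·(1/√46 − 1/√15640) = 10·17.1·(0.139446) = 23.8452 kWh/t
Apply correction: 23.8452 × 1.02 = 24.3221 kWh/t
Power = W × throughput = 24.3221 kWh/t × 1864.4 t/h = 45346.2 kW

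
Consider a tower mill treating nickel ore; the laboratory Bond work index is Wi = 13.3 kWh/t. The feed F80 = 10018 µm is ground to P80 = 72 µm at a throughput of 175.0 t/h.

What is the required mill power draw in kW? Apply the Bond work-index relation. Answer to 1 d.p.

P = 2510.4 kW

W = 10 Wi (1/√P80 − 1/√F80)  [Bond]
W = 10·13.3·(1/√72 − 1/√10018) = 10·13.3·(0.107860) = 14.3454 kWh/t
P_mill = W·ṁ = 14.3454·175.0 = 2510.4 kW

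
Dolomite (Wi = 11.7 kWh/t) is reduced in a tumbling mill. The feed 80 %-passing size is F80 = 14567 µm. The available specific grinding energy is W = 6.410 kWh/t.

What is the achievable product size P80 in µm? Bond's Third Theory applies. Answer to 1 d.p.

P80 = 251.4 µm

W = 10 Wi (1/√P80 − 1/√F80)  [Bond]
⇒ 1/√P80 = W/(10·Wi) + 1/√F80
  = 6.4100/(10·11.7) + 1/√14567 = 0.054786 + 0.008285 = 0.063072
P80 = (1/0.063072)² = 15.8550² = 251.38 µm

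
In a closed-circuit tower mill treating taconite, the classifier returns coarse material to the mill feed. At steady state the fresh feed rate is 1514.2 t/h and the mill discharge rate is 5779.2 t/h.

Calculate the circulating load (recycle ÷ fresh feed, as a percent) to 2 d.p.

CL = 281.67 %

M = F + R at steady state, so:
R = M − F = 5779.2 − 1514.2 = 4265.0 t/h
CL = 100·R/F = 100·4265.0/1514.2 = 281.67 %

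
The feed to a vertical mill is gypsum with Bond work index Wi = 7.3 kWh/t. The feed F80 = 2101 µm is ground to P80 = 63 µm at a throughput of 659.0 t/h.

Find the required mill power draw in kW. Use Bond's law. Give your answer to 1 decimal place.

W_Bond = 10·Wi·(1/√P₈₀ − 1/√F₈₀)
W = 10·7.3·(1/√63 − 1/√2101) = 10·7.3·(0.104172) = 7.6045 kWh/t
Power = W × throughput = 7.6045 kWh/t × 659.0 t/h = 5011.4 kW

P = 5011.4 kW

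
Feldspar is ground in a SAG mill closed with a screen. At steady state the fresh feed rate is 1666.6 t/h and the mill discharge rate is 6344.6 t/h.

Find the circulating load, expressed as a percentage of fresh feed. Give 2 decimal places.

Discharge = new feed + return, hence
R = M − F = 6344.6 − 1666.6 = 4678.0 t/h
CL = 100·R/F = 100·4678.0/1666.6 = 280.69 %

CL = 280.69 %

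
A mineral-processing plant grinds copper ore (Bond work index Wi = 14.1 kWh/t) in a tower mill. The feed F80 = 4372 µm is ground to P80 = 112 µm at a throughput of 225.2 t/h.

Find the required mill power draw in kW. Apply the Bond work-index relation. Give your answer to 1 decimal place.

P = 2520.2 kW

W = 10·Wi·[P80^(−½) − F80^(−½)]
W = 10·14.1·(1/√112 − 1/√4372) = 10·14.1·(0.079367) = 11.1908 kWh/t
P = W·T = 11.1908·225.2 = 2520.2 kW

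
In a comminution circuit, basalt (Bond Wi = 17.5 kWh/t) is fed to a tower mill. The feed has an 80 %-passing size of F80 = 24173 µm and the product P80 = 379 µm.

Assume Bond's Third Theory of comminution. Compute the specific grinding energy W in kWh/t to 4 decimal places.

W = 7.8636 kWh/t

Bond:  W = 10 Wi (1/√P − 1/√F)
1/√379 = 0.051367;  1/√24173 = 0.006432
W = 10·17.5·(0.051367 − 0.006432) = 7.8636 kWh/t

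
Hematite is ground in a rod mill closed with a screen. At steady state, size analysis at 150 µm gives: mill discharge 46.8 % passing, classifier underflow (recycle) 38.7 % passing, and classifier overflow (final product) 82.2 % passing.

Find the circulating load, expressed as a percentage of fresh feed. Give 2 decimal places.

Two-product formula at 150 µm:
Fd + Rd = Ru + Fo ⇒ R/F = (o−d)/(d−u)
r = (82.2 − 46.8)/(46.8 − 38.7) = 35.4/8.1 = 4.3704
CL = 100·r = 437.04 %

CL = 437.04 %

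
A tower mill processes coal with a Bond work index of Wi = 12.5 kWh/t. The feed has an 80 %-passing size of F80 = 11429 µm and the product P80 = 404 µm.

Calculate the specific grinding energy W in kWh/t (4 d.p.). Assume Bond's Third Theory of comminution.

W = 10 Wi / √P80 − 10 Wi / √F80
1/√404 = 0.049752;  1/√11429 = 0.009354
W = 10·12.5·(0.049752 − 0.009354) = 5.0497 kWh/t

W = 5.0497 kWh/t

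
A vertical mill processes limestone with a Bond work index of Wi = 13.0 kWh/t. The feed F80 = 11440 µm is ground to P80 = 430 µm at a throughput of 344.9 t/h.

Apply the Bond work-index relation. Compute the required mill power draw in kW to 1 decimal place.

Bond:  W = 10 Wi (1/√P − 1/√F)
W = 10·13.0·(1/√430 − 1/√11440) = 10·13.0·(0.038875) = 5.0537 kWh/t
Mill draw = 5.0537 × 344.9 = 1743.0 kW

P = 1743.0 kW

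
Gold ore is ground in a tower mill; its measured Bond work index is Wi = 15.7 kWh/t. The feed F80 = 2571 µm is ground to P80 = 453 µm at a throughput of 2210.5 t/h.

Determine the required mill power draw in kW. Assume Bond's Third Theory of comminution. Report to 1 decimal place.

P = 9461.3 kW

Bond: W = 10·Wi·(1/√P80 − 1/√F80)
W = 10·15.7·(1/√453 − 1/√2571) = 10·15.7·(0.027262) = 4.2802 kWh/t
P = W·T = 4.2802·2210.5 = 9461.3 kW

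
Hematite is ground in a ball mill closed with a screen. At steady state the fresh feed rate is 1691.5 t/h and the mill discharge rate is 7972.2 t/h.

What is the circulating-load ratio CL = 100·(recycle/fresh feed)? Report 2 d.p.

M = F + R at steady state, so:
R = M − F = 7972.2 − 1691.5 = 6280.7 t/h
CL = 100·R/F = 100·6280.7/1691.5 = 371.31 %

CL = 371.31 %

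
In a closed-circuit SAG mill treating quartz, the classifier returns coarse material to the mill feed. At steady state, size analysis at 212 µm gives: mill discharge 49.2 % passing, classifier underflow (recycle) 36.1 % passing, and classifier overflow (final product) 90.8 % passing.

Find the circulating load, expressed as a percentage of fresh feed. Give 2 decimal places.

Balance %-passing 212 µm (r = R/F):
d + r·d = r·u + o → r(d−u) = o−d
r = (90.8 − 49.2)/(49.2 − 36.1) = 41.6/13.1 = 3.1756
CL = 100·r = 317.56 %

CL = 317.56 %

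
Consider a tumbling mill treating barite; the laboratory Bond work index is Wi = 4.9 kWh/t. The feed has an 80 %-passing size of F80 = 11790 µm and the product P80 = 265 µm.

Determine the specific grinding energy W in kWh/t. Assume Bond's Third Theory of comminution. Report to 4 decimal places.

W = 2.5588 kWh/t

Bond: W = 10·Wi·(1/√P80 − 1/√F80)
1/√265 = 0.061430;  1/√11790 = 0.009210
W = 10·4.9·(0.061430 − 0.009210) = 2.5588 kWh/t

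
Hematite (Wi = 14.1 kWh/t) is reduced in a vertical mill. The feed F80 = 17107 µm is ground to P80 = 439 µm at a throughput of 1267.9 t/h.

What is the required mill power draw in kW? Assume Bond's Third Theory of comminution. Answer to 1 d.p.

W = 10·Wi·[P80^(−½) − F80^(−½)]
W = 10·14.1·(1/√439 − 1/√17107) = 10·14.1·(0.040082) = 5.6515 kWh/t
Mill draw = 5.6515 × 1267.9 = 7165.6 kW

P = 7165.6 kW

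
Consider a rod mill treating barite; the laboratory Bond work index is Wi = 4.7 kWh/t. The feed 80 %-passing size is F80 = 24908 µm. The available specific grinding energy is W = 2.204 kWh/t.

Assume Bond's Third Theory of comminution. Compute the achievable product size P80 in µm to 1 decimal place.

P80 = 352.9 µm

W = 10 Wi (P80^-0.5 − F80^-0.5)
1/√P80 = 1/√F80 + W/(10·Wi)
  = 2.2040/(10·4.7) + 1/√24908 = 0.046894 + 0.006336 = 0.053230
P80 = (1/0.053230)² = 18.7865² = 352.93 µm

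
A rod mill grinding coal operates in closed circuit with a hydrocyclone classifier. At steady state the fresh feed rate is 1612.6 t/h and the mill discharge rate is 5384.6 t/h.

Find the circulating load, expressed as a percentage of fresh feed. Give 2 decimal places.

CL = 233.91 %

Discharge = new feed + return, hence
R = M − F = 5384.6 − 1612.6 = 3772.0 t/h
CL = 100·R/F = 100·3772.0/1612.6 = 233.91 %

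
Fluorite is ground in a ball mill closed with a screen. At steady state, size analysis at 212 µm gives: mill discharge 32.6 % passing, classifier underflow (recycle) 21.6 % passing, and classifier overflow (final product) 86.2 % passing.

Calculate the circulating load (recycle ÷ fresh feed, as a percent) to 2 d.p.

CL = 487.27 %

Classifier node, passing 212 µm:
(1+r)d = ru + o → r = (o−d)/(d−u)
r = (86.2 − 32.6)/(32.6 − 21.6) = 53.6/11.0 = 4.8727
CL = 100·r = 487.27 %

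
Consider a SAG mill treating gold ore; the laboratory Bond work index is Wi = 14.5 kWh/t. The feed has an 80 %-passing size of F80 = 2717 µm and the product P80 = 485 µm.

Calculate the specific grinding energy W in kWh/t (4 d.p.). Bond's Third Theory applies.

W = 3.8023 kWh/t

W = 10 Wi (P80^-0.5 − F80^-0.5)
1/√485 = 0.045408;  1/√2717 = 0.019185
W = 10·14.5·(0.045408 − 0.019185) = 3.8023 kWh/t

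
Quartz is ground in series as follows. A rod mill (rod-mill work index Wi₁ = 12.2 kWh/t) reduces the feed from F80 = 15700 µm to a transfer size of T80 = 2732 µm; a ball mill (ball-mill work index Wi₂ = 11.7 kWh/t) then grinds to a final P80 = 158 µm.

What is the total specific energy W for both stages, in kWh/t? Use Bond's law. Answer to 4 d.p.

W = 8.4300 kWh/t

W = 10·Wi·(P80^(-½) − F80^(-½))
Stage 1 (15700→2732 µm, Wi₁=12.2): W₁ = 10·12.2·(0.019132 − 0.007981) = 1.3604 kWh/t
Stage 2 (2732→158 µm, Wi₂=11.7): W₂ = 10·11.7·(0.079556 − 0.019132) = 7.0696 kWh/t
W = W₁ + W₂ = 1.3604 + 7.0696 = 8.4300 kWh/t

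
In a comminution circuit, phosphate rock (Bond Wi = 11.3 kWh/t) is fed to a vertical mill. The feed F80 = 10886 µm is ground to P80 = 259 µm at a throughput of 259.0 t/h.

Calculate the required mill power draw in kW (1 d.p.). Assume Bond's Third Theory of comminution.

P = 1538.1 kW

Bond:  W = 10 Wi (1/√P − 1/√F)
W = 10·11.3·(1/√259 − 1/√10886) = 10·11.3·(0.052553) = 5.9384 kWh/t
Power = W × throughput = 5.9384 kWh/t × 259.0 t/h = 1538.1 kW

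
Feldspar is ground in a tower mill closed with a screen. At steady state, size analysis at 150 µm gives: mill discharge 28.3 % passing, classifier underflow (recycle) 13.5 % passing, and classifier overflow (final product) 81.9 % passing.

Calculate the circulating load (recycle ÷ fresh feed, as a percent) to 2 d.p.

Let r = R/F. Size balance at 150 µm:
(1+r)d = ru + o → r = (o−d)/(d−u)
r = (81.9 − 28.3)/(28.3 − 13.5) = 53.6/14.8 = 3.6216
CL = 100·r = 362.16 %

CL = 362.16 %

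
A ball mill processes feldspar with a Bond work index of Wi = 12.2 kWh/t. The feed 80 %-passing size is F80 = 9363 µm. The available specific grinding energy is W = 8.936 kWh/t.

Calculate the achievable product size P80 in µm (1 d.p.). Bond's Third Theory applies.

Bond:  W = 10 Wi (1/√P − 1/√F)
P80^-0.5 = F80^-0.5 + W/(10 Wi)
  = 8.9360/(10·12.2) + 1/√9363 = 0.073246 + 0.010335 = 0.083580
P80 = (1/0.083580)² = 11.9645² = 143.15 µm

P80 = 143.1 µm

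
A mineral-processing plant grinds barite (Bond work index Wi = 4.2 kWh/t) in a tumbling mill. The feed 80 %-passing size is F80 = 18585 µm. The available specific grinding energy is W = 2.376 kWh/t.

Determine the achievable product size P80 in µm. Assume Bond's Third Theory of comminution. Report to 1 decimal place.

W = 10·Wi·[P80^(−½) − F80^(−½)]
⇒ 1/√P80 = W/(10 Wi) + 1/√F80
  = 2.3760/(10·4.2) + 1/√18585 = 0.056571 + 0.007335 = 0.063907
P80 = (1/0.063907)² = 15.6478² = 244.85 µm

P80 = 244.9 µm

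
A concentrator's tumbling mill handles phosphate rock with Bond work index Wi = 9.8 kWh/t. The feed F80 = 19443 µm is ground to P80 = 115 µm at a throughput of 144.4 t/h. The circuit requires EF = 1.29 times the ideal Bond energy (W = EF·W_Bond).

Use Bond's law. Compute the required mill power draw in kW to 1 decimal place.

W = 10 Wi (1/√P80 − 1/√F80)  [Bond]
W = 10·9.8·(1/√115 − 1/√19443) = 10·9.8·(0.086079) = 8.4357 kWh/t
Apply correction: 8.4357 × 1.29 = 10.8821 kWh/t
Mill draw = 10.8821 × 144.4 = 1571.4 kW

P = 1571.4 kW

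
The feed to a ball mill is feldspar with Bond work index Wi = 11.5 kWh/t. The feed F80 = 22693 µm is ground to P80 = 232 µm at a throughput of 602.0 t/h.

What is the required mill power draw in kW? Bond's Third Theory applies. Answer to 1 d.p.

P = 4085.6 kW

W_Bond = 10·Wi·(1/√P₈₀ − 1/√F₈₀)
W = 10·11.5·(1/√232 − 1/√22693) = 10·11.5·(0.059015) = 6.7867 kWh/t
Power = W × throughput = 6.7867 kWh/t × 602.0 t/h = 4085.6 kW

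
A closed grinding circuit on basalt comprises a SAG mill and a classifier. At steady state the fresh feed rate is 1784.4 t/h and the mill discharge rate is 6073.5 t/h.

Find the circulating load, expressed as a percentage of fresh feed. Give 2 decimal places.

Mill node: discharge = fresh + recycle.
R = M − F = 6073.5 − 1784.4 = 4289.1 t/h
CL = 100·R/F = 100·4289.1/1784.4 = 240.37 %

CL = 240.37 %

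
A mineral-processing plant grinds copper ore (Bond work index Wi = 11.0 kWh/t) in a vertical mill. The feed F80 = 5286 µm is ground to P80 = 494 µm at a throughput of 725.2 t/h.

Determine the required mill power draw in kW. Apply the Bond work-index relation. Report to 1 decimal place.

Bond: W = 10·Wi·(1/√P80 − 1/√F80)
W = 10·11.0·(1/√494 − 1/√5286) = 10·11.0·(0.031238) = 3.4362 kWh/t
Power = W × throughput = 3.4362 kWh/t × 725.2 t/h = 2491.9 kW

P = 2491.9 kW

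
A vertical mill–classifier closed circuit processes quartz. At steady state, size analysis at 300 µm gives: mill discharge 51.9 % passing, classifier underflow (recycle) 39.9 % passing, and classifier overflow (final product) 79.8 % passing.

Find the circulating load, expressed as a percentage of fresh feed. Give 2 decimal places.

CL = 232.50 %

Balance %-passing 300 µm (r = R/F):
(1+r)d = ru + o → r = (o−d)/(d−u)
r = (79.8 − 51.9)/(51.9 − 39.9) = 27.9/12.0 = 2.3250
CL = 100·r = 232.50 %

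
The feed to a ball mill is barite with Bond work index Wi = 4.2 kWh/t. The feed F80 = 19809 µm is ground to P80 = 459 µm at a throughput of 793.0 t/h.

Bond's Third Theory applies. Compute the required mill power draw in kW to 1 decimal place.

P = 1317.9 kW

W = 10 Wi (1/√P80 − 1/√F80)  [Bond]
W = 10·4.2·(1/√459 − 1/√19809) = 10·4.2·(0.039571) = 1.6620 kWh/t
P_mill = W·ṁ = 1.6620·793.0 = 1317.9 kW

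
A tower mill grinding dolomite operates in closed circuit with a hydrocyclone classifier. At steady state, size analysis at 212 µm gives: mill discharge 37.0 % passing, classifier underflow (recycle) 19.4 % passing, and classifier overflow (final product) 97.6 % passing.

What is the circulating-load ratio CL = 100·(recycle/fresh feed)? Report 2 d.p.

Balance %-passing 212 µm (r = R/F):
(1+r)·d = r·u + o ⇒ r = (o−d)/(d−u)
r = (97.6 − 37.0)/(37.0 − 19.4) = 60.6/17.6 = 3.4432
CL = 100·r = 344.32 %

CL = 344.32 %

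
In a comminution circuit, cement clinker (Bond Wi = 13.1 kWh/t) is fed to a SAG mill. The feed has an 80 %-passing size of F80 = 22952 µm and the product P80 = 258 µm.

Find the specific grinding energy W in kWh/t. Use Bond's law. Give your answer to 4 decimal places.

W = 7.2910 kWh/t

Bond: W = 10·Wi·(1/√P80 − 1/√F80)
1/√258 = 0.062257;  1/√22952 = 0.006601
W = 10·13.1·(0.062257 − 0.006601) = 7.2910 kWh/t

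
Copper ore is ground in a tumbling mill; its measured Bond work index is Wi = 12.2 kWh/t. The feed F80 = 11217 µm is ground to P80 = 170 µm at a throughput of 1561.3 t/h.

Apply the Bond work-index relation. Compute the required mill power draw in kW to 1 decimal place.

P = 12810.6 kW

W = 10 Wi (1/√P80 − 1/√F80)  [Bond]
W = 10·12.2·(1/√170 − 1/√11217) = 10·12.2·(0.067255) = 8.2051 kWh/t
P = W·T = 8.2051·1561.3 = 12810.6 kW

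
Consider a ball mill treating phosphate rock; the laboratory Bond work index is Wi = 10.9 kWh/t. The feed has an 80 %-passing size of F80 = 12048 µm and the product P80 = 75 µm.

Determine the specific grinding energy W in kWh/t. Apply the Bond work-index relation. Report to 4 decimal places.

W = 11.5932 kWh/t

W = 10 Wi (P80^-0.5 − F80^-0.5)
1/√75 = 0.115470;  1/√12048 = 0.009111
W = 10·10.9·(0.115470 − 0.009111) = 11.5932 kWh/t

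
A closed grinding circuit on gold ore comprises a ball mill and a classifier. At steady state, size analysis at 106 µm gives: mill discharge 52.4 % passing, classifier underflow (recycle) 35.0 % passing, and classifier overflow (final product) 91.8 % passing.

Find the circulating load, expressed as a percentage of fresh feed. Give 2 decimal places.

CL = 226.44 %

Balance %-passing 106 µm (r = R/F):
(1+r)d = ru + o → r = (o−d)/(d−u)
r = (91.8 − 52.4)/(52.4 − 35.0) = 39.4/17.4 = 2.2644
CL = 100·r = 226.44 %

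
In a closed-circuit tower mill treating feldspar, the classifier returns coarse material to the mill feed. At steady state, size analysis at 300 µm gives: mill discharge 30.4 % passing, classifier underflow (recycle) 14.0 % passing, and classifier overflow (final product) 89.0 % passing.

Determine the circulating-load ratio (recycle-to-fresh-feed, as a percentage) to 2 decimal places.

CL = 357.32 %

Let r = R/F. Size balance at 300 µm:
d + r·d = r·u + o → r(d−u) = o−d
r = (89.0 − 30.4)/(30.4 − 14.0) = 58.6/16.4 = 3.5732
CL = 100·r = 357.32 %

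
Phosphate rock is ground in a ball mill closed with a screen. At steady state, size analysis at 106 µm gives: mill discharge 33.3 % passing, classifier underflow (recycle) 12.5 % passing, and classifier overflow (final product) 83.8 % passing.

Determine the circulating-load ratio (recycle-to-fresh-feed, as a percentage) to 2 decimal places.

CL = 242.79 %

Classifier node, passing 106 µm:
d + r·d = r·u + o → r(d−u) = o−d
r = (83.8 − 33.3)/(33.3 − 12.5) = 50.5/20.8 = 2.4279
CL = 100·r = 242.79 %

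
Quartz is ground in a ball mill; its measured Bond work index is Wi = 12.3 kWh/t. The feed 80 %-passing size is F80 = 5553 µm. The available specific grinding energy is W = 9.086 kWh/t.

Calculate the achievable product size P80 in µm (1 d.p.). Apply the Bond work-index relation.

W = 10·Wi·[P80^(−½) − F80^(−½)]
P80^(−½) = W/(10 Wi) + F80^(−½)
  = 9.0860/(10·12.3) + 1/√5553 = 0.073870 + 0.013419 = 0.087289
P80 = (1/0.087289)² = 11.4561² = 131.24 µm

P80 = 131.2 µm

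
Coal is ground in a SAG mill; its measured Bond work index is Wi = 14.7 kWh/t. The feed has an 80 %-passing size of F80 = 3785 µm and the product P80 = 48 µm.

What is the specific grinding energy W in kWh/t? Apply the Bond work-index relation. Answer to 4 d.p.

W = 18.8282 kWh/t

Bond:  W = 10 Wi (1/√P − 1/√F)
1/√48 = 0.144338;  1/√3785 = 0.016254
W = 10·14.7·(0.144338 − 0.016254) = 18.8282 kWh/t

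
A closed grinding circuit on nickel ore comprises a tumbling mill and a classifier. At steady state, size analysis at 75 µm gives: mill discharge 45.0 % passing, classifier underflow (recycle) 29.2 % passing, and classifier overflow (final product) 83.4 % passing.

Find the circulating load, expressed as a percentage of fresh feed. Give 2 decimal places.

Balance %-passing 75 µm (r = R/F):
(1+r)d = ru + o → r = (o−d)/(d−u)
r = (83.4 − 45.0)/(45.0 − 29.2) = 38.4/15.8 = 2.4304
CL = 100·r = 243.04 %

CL = 243.04 %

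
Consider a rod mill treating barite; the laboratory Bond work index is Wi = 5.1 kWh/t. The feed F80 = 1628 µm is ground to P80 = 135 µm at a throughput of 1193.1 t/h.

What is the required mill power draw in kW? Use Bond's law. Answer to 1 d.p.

Bond:  W = 10 Wi (1/√P − 1/√F)
W = 10·5.1·(1/√135 − 1/√1628) = 10·5.1·(0.061282) = 3.1254 kWh/t
P = W·T = 3.1254·1193.1 = 3728.9 kW

P = 3728.9 kW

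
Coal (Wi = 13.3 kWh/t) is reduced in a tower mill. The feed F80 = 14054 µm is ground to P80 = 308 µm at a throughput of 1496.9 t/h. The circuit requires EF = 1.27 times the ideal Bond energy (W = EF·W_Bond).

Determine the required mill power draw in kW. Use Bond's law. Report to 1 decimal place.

W = 10·Wi·[P80^(−½) − F80^(−½)]
W = 10·13.3·(1/√308 − 1/√14054) = 10·13.3·(0.048545) = 6.4565 kWh/t
W_actual = 1.27 × 6.4565 = 8.1997 kWh/t
P_mill = W·ṁ = 8.1997·1496.9 = 12274.2 kW

P = 12274.2 kW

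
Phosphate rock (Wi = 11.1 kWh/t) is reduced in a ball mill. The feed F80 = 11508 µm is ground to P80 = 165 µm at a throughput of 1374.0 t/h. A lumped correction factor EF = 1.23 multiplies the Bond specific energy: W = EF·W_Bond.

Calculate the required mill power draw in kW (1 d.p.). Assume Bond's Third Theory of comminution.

P = 12855.3 kW

Bond: W = 10·Wi·(1/√P80 − 1/√F80)
W = 10·11.1·(1/√165 − 1/√11508) = 10·11.1·(0.068528) = 7.6066 kWh/t
Corrected W = EF·W_Bond = 1.23·7.6066 = 9.3561 kWh/t
P = W·T = 9.3561·1374.0 = 12855.3 kW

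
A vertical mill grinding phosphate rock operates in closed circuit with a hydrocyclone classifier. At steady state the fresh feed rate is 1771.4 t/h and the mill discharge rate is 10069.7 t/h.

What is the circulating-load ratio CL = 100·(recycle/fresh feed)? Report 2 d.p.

Discharge = new feed + return, hence
R = M − F = 10069.7 − 1771.4 = 8298.3 t/h
CL = 100·R/F = 100·8298.3/1771.4 = 468.46 %

CL = 468.46 %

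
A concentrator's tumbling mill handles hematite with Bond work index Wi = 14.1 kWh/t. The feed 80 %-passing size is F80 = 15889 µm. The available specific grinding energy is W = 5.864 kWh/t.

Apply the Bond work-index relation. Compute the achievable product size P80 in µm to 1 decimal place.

P80 = 407.8 µm

W = 10·Wi·[P80^(−½) − F80^(−½)]
P80^(−½) = W/(10 Wi) + F80^(−½)
  = 5.8640/(10·14.1) + 1/√15889 = 0.041589 + 0.007933 = 0.049522
P80 = (1/0.049522)² = 20.1931² = 407.76 µm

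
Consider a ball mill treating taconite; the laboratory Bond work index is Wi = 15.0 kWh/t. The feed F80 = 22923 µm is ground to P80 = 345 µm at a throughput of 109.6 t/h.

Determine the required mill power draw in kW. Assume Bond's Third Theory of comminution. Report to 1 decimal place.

P = 776.5 kW

W = 10 Wi (P80^-0.5 − F80^-0.5)
W = 10·15.0·(1/√345 − 1/√22923) = 10·15.0·(0.047233) = 7.0850 kWh/t
Mill draw = 7.0850 × 109.6 = 776.5 kW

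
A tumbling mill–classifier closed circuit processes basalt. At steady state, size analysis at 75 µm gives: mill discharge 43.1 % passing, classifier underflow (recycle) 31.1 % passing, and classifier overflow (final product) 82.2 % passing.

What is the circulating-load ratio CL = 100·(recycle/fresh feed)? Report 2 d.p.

Classifier node, passing 75 µm:
Fd + Rd = Ru + Fo ⇒ R/F = (o−d)/(d−u)
r = (82.2 − 43.1)/(43.1 − 31.1) = 39.1/12.0 = 3.2583
CL = 100·r = 325.83 %

CL = 325.83 %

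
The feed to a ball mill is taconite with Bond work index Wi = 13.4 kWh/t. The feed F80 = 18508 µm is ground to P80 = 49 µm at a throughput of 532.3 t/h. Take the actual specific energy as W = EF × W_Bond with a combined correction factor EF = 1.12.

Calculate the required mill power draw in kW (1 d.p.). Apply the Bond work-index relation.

W = 10·Wi·[P80^(−½) − F80^(−½)]
W = 10·13.4·(1/√49 − 1/√18508) = 10·13.4·(0.135507) = 18.1579 kWh/t
W_actual = 1.12 × 18.1579 = 20.3368 kWh/t
Mill draw = 20.3368 × 532.3 = 10825.3 kW

P = 10825.3 kW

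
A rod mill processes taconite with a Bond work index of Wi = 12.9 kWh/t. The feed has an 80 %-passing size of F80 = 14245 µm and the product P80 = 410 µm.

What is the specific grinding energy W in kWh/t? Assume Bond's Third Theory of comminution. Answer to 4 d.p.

W = 10·Wi·(P80^(-½) − F80^(-½))
1/√410 = 0.049386;  1/√14245 = 0.008379
W = 10·12.9·(0.049386 − 0.008379) = 5.2900 kWh/t

W = 5.2900 kWh/t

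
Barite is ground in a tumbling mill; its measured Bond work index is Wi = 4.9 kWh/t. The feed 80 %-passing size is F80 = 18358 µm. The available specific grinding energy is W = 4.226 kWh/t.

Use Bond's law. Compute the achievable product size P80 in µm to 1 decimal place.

P80 = 114.1 µm

Bond: W = 10·Wi·(1/√P80 − 1/√F80)
1/√P80 = 1/√F80 + W/(10·Wi)
  = 4.2260/(10·4.9) + 1/√18358 = 0.086245 + 0.007381 = 0.093625
P80 = (1/0.093625)² = 10.6809² = 114.08 µm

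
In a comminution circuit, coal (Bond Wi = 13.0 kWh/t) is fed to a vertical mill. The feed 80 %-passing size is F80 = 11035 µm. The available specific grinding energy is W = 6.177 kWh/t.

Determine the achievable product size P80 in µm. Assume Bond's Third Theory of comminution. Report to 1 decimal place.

Bond: W = 10·Wi·(1/√P80 − 1/√F80)
⇒ 1/√P80 = W/(10·Wi) + 1/√F80
  = 6.1770/(10·13.0) + 1/√11035 = 0.047515 + 0.009519 = 0.057035
P80 = (1/0.057035)² = 17.5331² = 307.41 µm

P80 = 307.4 µm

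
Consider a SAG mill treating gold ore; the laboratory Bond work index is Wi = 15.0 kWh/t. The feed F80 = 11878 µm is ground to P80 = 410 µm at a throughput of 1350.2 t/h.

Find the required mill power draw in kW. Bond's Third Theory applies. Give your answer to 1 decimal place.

W = 10 Wi / √P80 − 10 Wi / √F80
W = 10·15.0·(1/√410 − 1/√11878) = 10·15.0·(0.040211) = 6.0317 kWh/t
Mill draw = 6.0317 × 1350.2 = 8143.9 kW

P = 8143.9 kW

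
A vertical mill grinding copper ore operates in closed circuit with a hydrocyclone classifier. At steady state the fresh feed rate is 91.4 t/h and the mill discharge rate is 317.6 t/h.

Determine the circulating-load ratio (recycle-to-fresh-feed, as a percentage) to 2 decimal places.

CL = 247.48 %

Discharge = new feed + return, hence
R = M − F = 317.6 − 91.4 = 226.2 t/h
CL = 100·R/F = 100·226.2/91.4 = 247.48 %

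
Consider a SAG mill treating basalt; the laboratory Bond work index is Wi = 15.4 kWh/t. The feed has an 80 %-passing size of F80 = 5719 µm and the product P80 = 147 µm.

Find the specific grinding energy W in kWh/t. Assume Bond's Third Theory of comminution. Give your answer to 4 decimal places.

W = 10.6653 kWh/t

Bond: W = 10·Wi·(1/√P80 − 1/√F80)
1/√147 = 0.082479;  1/√5719 = 0.013223
W = 10·15.4·(0.082479 − 0.013223) = 10.6653 kWh/t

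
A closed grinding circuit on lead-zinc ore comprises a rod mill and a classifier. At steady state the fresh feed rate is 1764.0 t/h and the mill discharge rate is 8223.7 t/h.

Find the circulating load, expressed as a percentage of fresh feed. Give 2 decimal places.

CL = 366.20 %

Steady state: M = F + R.
R = M − F = 8223.7 − 1764.0 = 6459.7 t/h
CL = 100·R/F = 100·6459.7/1764.0 = 366.20 %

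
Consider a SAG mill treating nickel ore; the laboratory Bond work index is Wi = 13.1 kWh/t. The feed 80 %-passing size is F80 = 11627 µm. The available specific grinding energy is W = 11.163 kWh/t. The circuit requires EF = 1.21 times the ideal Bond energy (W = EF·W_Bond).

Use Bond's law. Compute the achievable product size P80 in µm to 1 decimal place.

Bond:  W = 10 Wi (1/√P − 1/√F)
W_Bond = W / EF = 11.163 / 1.21 = 9.2256 kWh/t
⇒ 1/√P80 = W_Bond/(10·Wi) + 1/√F80
  = 9.2256/(10·13.1) + 1/√11627 = 0.070425 + 0.009274 = 0.079699
P80 = (1/0.079699)² = 12.5473² = 157.43 µm

P80 = 157.4 µm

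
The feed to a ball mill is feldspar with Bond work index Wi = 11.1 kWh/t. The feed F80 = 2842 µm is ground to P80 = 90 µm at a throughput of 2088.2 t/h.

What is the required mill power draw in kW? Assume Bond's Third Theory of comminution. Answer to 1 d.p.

P = 20084.9 kW

Bond: W = 10·Wi·(1/√P80 − 1/√F80)
W = 10·11.1·(1/√90 − 1/√2842) = 10·11.1·(0.086651) = 9.6183 kWh/t
P_mill = W·ṁ = 9.6183·2088.2 = 20084.9 kW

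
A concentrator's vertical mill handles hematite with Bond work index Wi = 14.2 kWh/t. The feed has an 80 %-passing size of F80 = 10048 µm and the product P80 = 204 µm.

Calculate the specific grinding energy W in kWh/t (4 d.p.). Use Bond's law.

Bond: W = 10·Wi·(1/√P80 − 1/√F80)
1/√204 = 0.070014;  1/√10048 = 0.009976
W = 10·14.2·(0.070014 − 0.009976) = 8.5254 kWh/t

W = 8.5254 kWh/t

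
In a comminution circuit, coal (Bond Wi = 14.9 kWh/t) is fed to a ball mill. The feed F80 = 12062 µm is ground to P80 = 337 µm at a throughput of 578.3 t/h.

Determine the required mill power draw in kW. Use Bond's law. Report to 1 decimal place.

Bond: W = 10·Wi·(1/√P80 − 1/√F80)
W = 10·14.9·(1/√337 − 1/√12062) = 10·14.9·(0.045368) = 6.7599 kWh/t
Mill draw = 6.7599 × 578.3 = 3909.2 kW

P = 3909.2 kW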